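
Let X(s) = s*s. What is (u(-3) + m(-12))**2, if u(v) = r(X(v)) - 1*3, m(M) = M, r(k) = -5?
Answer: 400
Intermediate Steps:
X(s) = s**2
u(v) = -8 (u(v) = -5 - 1*3 = -5 - 3 = -8)
(u(-3) + m(-12))**2 = (-8 - 12)**2 = (-20)**2 = 400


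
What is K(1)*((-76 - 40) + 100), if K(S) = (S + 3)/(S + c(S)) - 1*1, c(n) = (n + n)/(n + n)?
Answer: -16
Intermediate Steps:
c(n) = 1 (c(n) = (2*n)/((2*n)) = (2*n)*(1/(2*n)) = 1)
K(S) = -1 + (3 + S)/(1 + S) (K(S) = (S + 3)/(S + 1) - 1*1 = (3 + S)/(1 + S) - 1 = -1 + (3 + S)/(1 + S))
K(1)*((-76 - 40) + 100) = (2/(1 + 1))*((-76 - 40) + 100) = (2/2)*(-116 + 100) = (2*(1/2))*(-16) = 1*(-16) = -16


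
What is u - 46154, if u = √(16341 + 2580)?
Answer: -46154 + √18921 ≈ -46016.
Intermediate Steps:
u = √18921 ≈ 137.55
u - 46154 = √18921 - 46154 = -46154 + √18921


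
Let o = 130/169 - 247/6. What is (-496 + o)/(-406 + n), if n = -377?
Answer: 41839/61074 ≈ 0.68505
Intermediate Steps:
o = -3151/78 (o = 130*(1/169) - 247*⅙ = 10/13 - 247/6 = -3151/78 ≈ -40.397)
(-496 + o)/(-406 + n) = (-496 - 3151/78)/(-406 - 377) = -41839/78/(-783) = -41839/78*(-1/783) = 41839/61074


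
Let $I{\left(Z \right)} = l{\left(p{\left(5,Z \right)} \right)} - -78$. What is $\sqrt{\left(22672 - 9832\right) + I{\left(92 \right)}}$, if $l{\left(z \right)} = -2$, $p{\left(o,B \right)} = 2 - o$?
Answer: $2 \sqrt{3229} \approx 113.65$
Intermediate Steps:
$I{\left(Z \right)} = 76$ ($I{\left(Z \right)} = -2 - -78 = -2 + 78 = 76$)
$\sqrt{\left(22672 - 9832\right) + I{\left(92 \right)}} = \sqrt{\left(22672 - 9832\right) + 76} = \sqrt{12840 + 76} = \sqrt{12916} = 2 \sqrt{3229}$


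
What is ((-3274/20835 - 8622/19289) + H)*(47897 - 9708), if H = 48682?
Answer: 747144367324718786/401886315 ≈ 1.8591e+9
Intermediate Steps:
((-3274/20835 - 8622/19289) + H)*(47897 - 9708) = ((-3274/20835 - 8622/19289) + 48682)*(47897 - 9708) = ((-3274*1/20835 - 8622*1/19289) + 48682)*38189 = ((-3274/20835 - 8622/19289) + 48682)*38189 = (-242791556/401886315 + 48682)*38189 = (19564386795274/401886315)*38189 = 747144367324718786/401886315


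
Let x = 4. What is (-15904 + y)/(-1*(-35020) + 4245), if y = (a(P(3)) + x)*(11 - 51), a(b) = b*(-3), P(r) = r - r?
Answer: -16064/39265 ≈ -0.40912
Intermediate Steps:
P(r) = 0
a(b) = -3*b
y = -160 (y = (-3*0 + 4)*(11 - 51) = (0 + 4)*(-40) = 4*(-40) = -160)
(-15904 + y)/(-1*(-35020) + 4245) = (-15904 - 160)/(-1*(-35020) + 4245) = -16064/(35020 + 4245) = -16064/39265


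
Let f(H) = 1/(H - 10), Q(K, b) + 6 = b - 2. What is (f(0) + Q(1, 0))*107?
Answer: -8667/10 ≈ -866.70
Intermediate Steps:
Q(K, b) = -8 + b (Q(K, b) = -6 + (b - 2) = -6 + (-2 + b) = -8 + b)
f(H) = 1/(-10 + H)
(f(0) + Q(1, 0))*107 = (1/(-10 + 0) + (-8 + 0))*107 = (1/(-10) - 8)*107 = (-1/10 - 8)*107 = -81/10*107 = -8667/10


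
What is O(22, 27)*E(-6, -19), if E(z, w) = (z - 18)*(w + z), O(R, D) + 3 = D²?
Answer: 435600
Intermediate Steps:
O(R, D) = -3 + D²
E(z, w) = (-18 + z)*(w + z)
O(22, 27)*E(-6, -19) = (-3 + 27²)*((-6)² - 18*(-19) - 18*(-6) - 19*(-6)) = (-3 + 729)*(36 + 342 + 108 + 114) = 726*600 = 435600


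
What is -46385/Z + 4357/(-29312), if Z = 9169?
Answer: -1399586453/268761728 ≈ -5.2075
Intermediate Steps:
-46385/Z + 4357/(-29312) = -46385/9169 + 4357/(-29312) = -46385*1/9169 + 4357*(-1/29312) = -46385/9169 - 4357/29312 = -1399586453/268761728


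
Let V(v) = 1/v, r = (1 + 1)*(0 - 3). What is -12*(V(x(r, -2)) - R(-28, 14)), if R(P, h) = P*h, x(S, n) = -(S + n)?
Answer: -9411/2 ≈ -4705.5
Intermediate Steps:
r = -6 (r = 2*(-3) = -6)
x(S, n) = -S - n
-12*(V(x(r, -2)) - R(-28, 14)) = -12*(1/(-1*(-6) - 1*(-2)) - (-28)*14) = -12*(1/(6 + 2) - 1*(-392)) = -12*(1/8 + 392) = -12*3137/8 = -9411/2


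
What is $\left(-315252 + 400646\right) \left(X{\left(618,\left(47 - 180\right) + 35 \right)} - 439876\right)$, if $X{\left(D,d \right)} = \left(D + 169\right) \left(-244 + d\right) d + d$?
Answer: $2214874254492$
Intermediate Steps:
$X{\left(D,d \right)} = d + d \left(-244 + d\right) \left(169 + D\right)$ ($X{\left(D,d \right)} = \left(169 + D\right) \left(-244 + d\right) d + d = \left(-244 + d\right) \left(169 + D\right) d + d = d \left(-244 + d\right) \left(169 + D\right) + d = d + d \left(-244 + d\right) \left(169 + D\right)$)
$\left(-315252 + 400646\right) \left(X{\left(618,\left(47 - 180\right) + 35 \right)} - 439876\right) = \left(-315252 + 400646\right) \left(\left(\left(47 - 180\right) + 35\right) \left(-41235 - 150792 + 169 \left(\left(47 - 180\right) + 35\right) + 618 \left(\left(47 - 180\right) + 35\right)\right) - 439876\right) = 85394 \left(\left(-133 + 35\right) \left(-41235 - 150792 + 169 \left(-133 + 35\right) + 618 \left(-133 + 35\right)\right) - 439876\right) = 85394 \left(- 98 \left(-41235 - 150792 + 169 \left(-98\right) + 618 \left(-98\right)\right) - 439876\right) = 85394 \left(- 98 \left(-41235 - 150792 - 16562 - 60564\right) - 439876\right) = 85394 \left(\left(-98\right) \left(-269153\right) - 439876\right) = 85394 \left(26376994 - 439876\right) = 85394 \cdot 25937118 = 2214874254492$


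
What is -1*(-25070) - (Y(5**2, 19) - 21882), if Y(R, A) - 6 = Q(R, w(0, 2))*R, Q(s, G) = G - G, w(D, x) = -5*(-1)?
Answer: 46946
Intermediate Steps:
w(D, x) = 5
Q(s, G) = 0
Y(R, A) = 6 (Y(R, A) = 6 + 0*R = 6 + 0 = 6)
-1*(-25070) - (Y(5**2, 19) - 21882) = -1*(-25070) - (6 - 21882) = 25070 - 1*(-21876) = 25070 + 21876 = 46946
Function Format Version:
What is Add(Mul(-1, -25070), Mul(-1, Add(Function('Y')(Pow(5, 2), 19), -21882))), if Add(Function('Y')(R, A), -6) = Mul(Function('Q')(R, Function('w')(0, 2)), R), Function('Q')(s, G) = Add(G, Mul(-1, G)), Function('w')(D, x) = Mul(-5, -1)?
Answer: 46946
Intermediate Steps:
Function('w')(D, x) = 5
Function('Q')(s, G) = 0
Function('Y')(R, A) = 6 (Function('Y')(R, A) = Add(6, Mul(0, R)) = Add(6, 0) = 6)
Add(Mul(-1, -25070), Mul(-1, Add(Function('Y')(Pow(5, 2), 19), -21882))) = Add(Mul(-1, -25070), Mul(-1, Add(6, -21882))) = Add(25070, Mul(-1, -21876)) = Add(25070, 21876) = 46946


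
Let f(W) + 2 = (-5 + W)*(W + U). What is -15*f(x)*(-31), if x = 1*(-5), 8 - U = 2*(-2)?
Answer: -33480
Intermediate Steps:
U = 12 (U = 8 - 2*(-2) = 8 - 1*(-4) = 8 + 4 = 12)
x = -5
f(W) = -2 + (-5 + W)*(12 + W) (f(W) = -2 + (-5 + W)*(W + 12) = -2 + (-5 + W)*(12 + W))
-15*f(x)*(-31) = -15*(-62 + (-5)² + 7*(-5))*(-31) = -15*(-62 + 25 - 35)*(-31) = -15*(-72)*(-31) = 1080*(-31) = -33480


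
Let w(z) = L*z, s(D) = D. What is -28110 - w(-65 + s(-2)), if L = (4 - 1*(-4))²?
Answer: -23822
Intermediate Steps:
L = 64 (L = (4 + 4)² = 8² = 64)
w(z) = 64*z
-28110 - w(-65 + s(-2)) = -28110 - 64*(-65 - 2) = -28110 - 64*(-67) = -28110 - 1*(-4288) = -28110 + 4288 = -23822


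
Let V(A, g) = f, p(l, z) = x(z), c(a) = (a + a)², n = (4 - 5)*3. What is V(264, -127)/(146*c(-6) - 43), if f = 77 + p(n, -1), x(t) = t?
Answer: 76/20981 ≈ 0.0036223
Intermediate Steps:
n = -3 (n = -1*3 = -3)
c(a) = 4*a² (c(a) = (2*a)² = 4*a²)
p(l, z) = z
f = 76 (f = 77 - 1 = 76)
V(A, g) = 76
V(264, -127)/(146*c(-6) - 43) = 76/(146*(4*(-6)²) - 43) = 76/(146*(4*36) - 43) = 76/(146*144 - 43) = 76/(21024 - 43) = 76/20981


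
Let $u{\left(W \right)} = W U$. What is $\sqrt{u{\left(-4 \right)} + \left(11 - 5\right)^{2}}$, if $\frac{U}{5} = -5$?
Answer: $2 \sqrt{34} \approx 11.662$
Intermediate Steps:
$U = -25$ ($U = 5 \left(-5\right) = -25$)
$u{\left(W \right)} = - 25 W$ ($u{\left(W \right)} = W \left(-25\right) = - 25 W$)
$\sqrt{u{\left(-4 \right)} + \left(11 - 5\right)^{2}} = \sqrt{\left(-25\right) \left(-4\right) + \left(11 - 5\right)^{2}} = \sqrt{100 + 6^{2}} = \sqrt{100 + 36} = \sqrt{136} = 2 \sqrt{34}$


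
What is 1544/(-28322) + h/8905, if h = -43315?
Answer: -124051675/25220741 ≈ -4.9186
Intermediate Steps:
1544/(-28322) + h/8905 = 1544/(-28322) - 43315/8905 = 1544*(-1/28322) - 43315*1/8905 = -772/14161 - 8663/1781 = -124051675/25220741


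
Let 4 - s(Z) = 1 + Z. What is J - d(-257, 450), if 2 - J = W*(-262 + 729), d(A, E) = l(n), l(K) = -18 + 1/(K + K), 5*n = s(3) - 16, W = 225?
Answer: -3361755/32 ≈ -1.0505e+5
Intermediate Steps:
s(Z) = 3 - Z (s(Z) = 4 - (1 + Z) = 4 + (-1 - Z) = 3 - Z)
n = -16/5 (n = ((3 - 1*3) - 16)/5 = ((3 - 3) - 16)/5 = (0 - 16)/5 = (⅕)*(-16) = -16/5 ≈ -3.2000)
l(K) = -18 + 1/(2*K)
d(A, E) = -581/32 (d(A, E) = -18 + 1/(2*(-16/5)) = -18 + (½)*(-5/16) = -18 - 5/32 = -581/32)
J = -105073 (J = 2 - 225*(-262 + 729) = 2 - 225*467 = 2 - 1*105075 = 2 - 105075 = -105073)
J - d(-257, 450) = -105073 - 1*(-581/32) = -105073 + 581/32 = -3361755/32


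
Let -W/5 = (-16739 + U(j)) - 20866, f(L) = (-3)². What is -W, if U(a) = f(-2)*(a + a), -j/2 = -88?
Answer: -172185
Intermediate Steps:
j = 176 (j = -2*(-88) = 176)
f(L) = 9
U(a) = 18*a (U(a) = 9*(a + a) = 9*(2*a) = 18*a)
W = 172185 (W = -5*((-16739 + 18*176) - 20866) = -5*((-16739 + 3168) - 20866) = -5*(-13571 - 20866) = -5*(-34437) = 172185)
-W = -1*172185 = -172185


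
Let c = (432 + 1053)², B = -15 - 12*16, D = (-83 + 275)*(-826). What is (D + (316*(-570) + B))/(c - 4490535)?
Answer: 112973/761770 ≈ 0.14830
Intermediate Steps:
D = -158592 (D = 192*(-826) = -158592)
B = -207 (B = -15 - 192 = -207)
c = 2205225 (c = 1485² = 2205225)
(D + (316*(-570) + B))/(c - 4490535) = (-158592 + (316*(-570) - 207))/(2205225 - 4490535) = (-158592 + (-180120 - 207))/(-2285310) = (-158592 - 180327)*(-1/2285310) = -338919*(-1/2285310) = 112973/761770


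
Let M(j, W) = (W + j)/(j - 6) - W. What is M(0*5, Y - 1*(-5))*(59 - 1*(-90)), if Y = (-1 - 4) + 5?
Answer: -5215/6 ≈ -869.17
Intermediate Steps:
Y = 0 (Y = -5 + 5 = 0)
M(j, W) = -W + (W + j)/(-6 + j) (M(j, W) = (W + j)/(-6 + j) - W = -W + (W + j)/(-6 + j))
M(0*5, Y - 1*(-5))*(59 - 1*(-90)) = ((0*5 + 7*(0 - 1*(-5)) - (0 - 1*(-5))*0*5)/(-6 + 0*5))*(59 - 1*(-90)) = ((0 + 7*(0 + 5) - 1*(0 + 5)*0)/(-6 + 0))*(59 + 90) = ((0 + 7*5 - 1*5*0)/(-6))*149 = -(0 + 35 + 0)/6*149 = -⅙*35*149 = -35/6*149 = -5215/6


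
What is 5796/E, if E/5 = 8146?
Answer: 2898/20365 ≈ 0.14230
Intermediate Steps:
E = 40730 (E = 5*8146 = 40730)
5796/E = 5796/40730 = 5796*(1/40730) = 2898/20365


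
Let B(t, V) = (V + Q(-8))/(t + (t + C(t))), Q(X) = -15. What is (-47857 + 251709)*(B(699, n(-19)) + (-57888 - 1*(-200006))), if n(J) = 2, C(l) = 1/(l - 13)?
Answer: 27784064298189408/959029 ≈ 2.8971e+10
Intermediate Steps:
C(l) = 1/(-13 + l)
B(t, V) = (-15 + V)/(1/(-13 + t) + 2*t) (B(t, V) = (V - 15)/(t + (t + 1/(-13 + t))) = (-15 + V)/(1/(-13 + t) + 2*t))
(-47857 + 251709)*(B(699, n(-19)) + (-57888 - 1*(-200006))) = (-47857 + 251709)*((-15 + 2)*(-13 + 699)/(1 + 2*699*(-13 + 699)) + (-57888 - 1*(-200006))) = 203852*(-13*686/(1 + 2*699*686) + (-57888 + 200006)) = 203852*(-13*686/(1 + 959028) + 142118) = 203852*(-13*686/959029 + 142118) = 203852*((1/959029)*(-13)*686 + 142118) = 203852*(-8918/959029 + 142118) = 203852*(136295274504/959029) = 27784064298189408/959029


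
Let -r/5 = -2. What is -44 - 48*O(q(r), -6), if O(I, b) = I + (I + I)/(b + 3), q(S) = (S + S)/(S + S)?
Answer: -60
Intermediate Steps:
r = 10 (r = -5*(-2) = 10)
q(S) = 1 (q(S) = (2*S)/((2*S)) = (2*S)*(1/(2*S)) = 1)
O(I, b) = I + 2*I/(3 + b) (O(I, b) = I + (2*I)/(3 + b) = I + 2*I/(3 + b))
-44 - 48*O(q(r), -6) = -44 - 48*(5 - 6)/(3 - 6) = -44 - 48*(-1)/(-3) = -44 - 48*(-1)*(-1)/3 = -44 - 48*⅓ = -44 - 16 = -60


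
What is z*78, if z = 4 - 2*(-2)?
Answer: 624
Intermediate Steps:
z = 8 (z = 4 + 4 = 8)
z*78 = 8*78 = 624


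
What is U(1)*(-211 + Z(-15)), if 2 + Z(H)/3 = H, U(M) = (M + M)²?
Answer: -1048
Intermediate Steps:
U(M) = 4*M² (U(M) = (2*M)² = 4*M²)
Z(H) = -6 + 3*H
U(1)*(-211 + Z(-15)) = (4*1²)*(-211 + (-6 + 3*(-15))) = (4*1)*(-211 + (-6 - 45)) = 4*(-211 - 51) = 4*(-262) = -1048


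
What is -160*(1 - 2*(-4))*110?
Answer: -158400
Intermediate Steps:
-160*(1 - 2*(-4))*110 = -160*(1 + 8)*110 = -160*9*110 = -1440*110 = -158400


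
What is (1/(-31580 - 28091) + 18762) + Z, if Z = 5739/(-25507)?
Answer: 28555950554738/1522028197 ≈ 18762.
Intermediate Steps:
Z = -5739/25507 (Z = 5739*(-1/25507) = -5739/25507 ≈ -0.22500)
(1/(-31580 - 28091) + 18762) + Z = (1/(-31580 - 28091) + 18762) - 5739/25507 = (1/(-59671) + 18762) - 5739/25507 = (-1/59671 + 18762) - 5739/25507 = 1119547301/59671 - 5739/25507 = 28555950554738/1522028197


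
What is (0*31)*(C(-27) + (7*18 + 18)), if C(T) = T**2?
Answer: 0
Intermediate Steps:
(0*31)*(C(-27) + (7*18 + 18)) = (0*31)*((-27)**2 + (7*18 + 18)) = 0*(729 + (126 + 18)) = 0*(729 + 144) = 0*873 = 0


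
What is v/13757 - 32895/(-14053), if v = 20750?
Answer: 744136265/193327121 ≈ 3.8491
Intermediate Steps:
v/13757 - 32895/(-14053) = 20750/13757 - 32895/(-14053) = 20750*(1/13757) - 32895*(-1/14053) = 20750/13757 + 32895/14053 = 744136265/193327121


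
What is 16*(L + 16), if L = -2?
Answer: 224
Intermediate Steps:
16*(L + 16) = 16*(-2 + 16) = 16*14 = 224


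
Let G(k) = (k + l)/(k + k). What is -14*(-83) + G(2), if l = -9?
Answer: 4641/4 ≈ 1160.3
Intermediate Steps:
G(k) = (-9 + k)/(2*k) (G(k) = (k - 9)/(k + k) = (-9 + k)/((2*k)) = (-9 + k)*(1/(2*k)) = (-9 + k)/(2*k))
-14*(-83) + G(2) = -14*(-83) + (1/2)*(-9 + 2)/2 = 1162 + (1/2)*(1/2)*(-7) = 1162 - 7/4 = 4641/4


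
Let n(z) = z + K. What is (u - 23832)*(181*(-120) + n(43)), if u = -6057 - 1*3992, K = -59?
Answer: 736437416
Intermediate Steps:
u = -10049 (u = -6057 - 3992 = -10049)
n(z) = -59 + z (n(z) = z - 59 = -59 + z)
(u - 23832)*(181*(-120) + n(43)) = (-10049 - 23832)*(181*(-120) + (-59 + 43)) = -33881*(-21720 - 16) = -33881*(-21736) = 736437416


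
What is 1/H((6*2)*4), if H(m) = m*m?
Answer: 1/2304 ≈ 0.00043403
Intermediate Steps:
H(m) = m²
1/H((6*2)*4) = 1/(((6*2)*4)²) = 1/((12*4)²) = 1/(48²) = 1/2304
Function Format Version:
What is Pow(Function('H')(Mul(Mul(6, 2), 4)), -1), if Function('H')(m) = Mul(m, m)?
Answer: Rational(1, 2304) ≈ 0.00043403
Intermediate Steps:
Function('H')(m) = Pow(m, 2)
Pow(Function('H')(Mul(Mul(6, 2), 4)), -1) = Pow(Pow(Mul(Mul(6, 2), 4), 2), -1) = Pow(Pow(Mul(12, 4), 2), -1) = Pow(Pow(48, 2), -1) = Pow(2304, -1) = Rational(1, 2304)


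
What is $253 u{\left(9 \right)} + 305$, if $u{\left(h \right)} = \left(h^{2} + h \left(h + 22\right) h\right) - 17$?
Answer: $651780$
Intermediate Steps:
$u{\left(h \right)} = -17 + h^{2} + h^{2} \left(22 + h\right)$ ($u{\left(h \right)} = \left(h^{2} + h \left(22 + h\right) h\right) - 17 = \left(h^{2} + h^{2} \left(22 + h\right)\right) - 17 = -17 + h^{2} + h^{2} \left(22 + h\right)$)
$253 u{\left(9 \right)} + 305 = 253 \left(-17 + 9^{3} + 23 \cdot 9^{2}\right) + 305 = 253 \left(-17 + 729 + 23 \cdot 81\right) + 305 = 253 \left(-17 + 729 + 1863\right) + 305 = 253 \cdot 2575 + 305 = 651475 + 305 = 651780$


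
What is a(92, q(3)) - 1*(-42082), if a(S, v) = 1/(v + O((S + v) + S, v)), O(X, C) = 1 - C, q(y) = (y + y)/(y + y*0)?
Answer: 42083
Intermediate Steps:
q(y) = 2 (q(y) = (2*y)/(y + 0) = (2*y)/y = 2)
a(S, v) = 1 (a(S, v) = 1/(v + (1 - v)) = 1/1 = 1)
a(92, q(3)) - 1*(-42082) = 1 - 1*(-42082) = 1 + 42082 = 42083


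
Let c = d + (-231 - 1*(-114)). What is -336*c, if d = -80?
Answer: 66192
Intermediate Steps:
c = -197 (c = -80 + (-231 - 1*(-114)) = -80 + (-231 + 114) = -80 - 117 = -197)
-336*c = -336*(-197) = 66192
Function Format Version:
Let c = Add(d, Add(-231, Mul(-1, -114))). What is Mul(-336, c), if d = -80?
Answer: 66192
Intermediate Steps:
c = -197 (c = Add(-80, Add(-231, Mul(-1, -114))) = Add(-80, Add(-231, 114)) = Add(-80, -117) = -197)
Mul(-336, c) = Mul(-336, -197) = 66192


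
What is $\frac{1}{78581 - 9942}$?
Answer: $\frac{1}{68639} \approx 1.4569 \cdot 10^{-5}$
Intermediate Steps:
$\frac{1}{78581 - 9942} = \frac{1}{68639}$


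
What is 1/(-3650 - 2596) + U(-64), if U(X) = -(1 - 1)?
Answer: -1/6246 ≈ -0.00016010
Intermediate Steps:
U(X) = 0 (U(X) = -1*0 = 0)
1/(-3650 - 2596) + U(-64) = 1/(-3650 - 2596) + 0 = 1/(-6246) + 0 = -1/6246 + 0 = -1/6246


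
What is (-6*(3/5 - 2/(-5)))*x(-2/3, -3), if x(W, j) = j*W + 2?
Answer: -24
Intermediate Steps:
x(W, j) = 2 + W*j (x(W, j) = W*j + 2 = 2 + W*j)
(-6*(3/5 - 2/(-5)))*x(-2/3, -3) = (-6*(3/5 - 2/(-5)))*(2 - 2/3*(-3)) = (-6*(3*(⅕) - 2*(-⅕)))*(2 - 2*⅓*(-3)) = (-6*(⅗ + ⅖))*(2 - ⅔*(-3)) = (-6*1)*(2 + 2) = -6*4 = -24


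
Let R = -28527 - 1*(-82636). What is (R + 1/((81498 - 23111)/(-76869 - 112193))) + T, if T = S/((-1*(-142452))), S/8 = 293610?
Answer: 37512785690771/693112077 ≈ 54122.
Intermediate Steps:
S = 2348880 (S = 8*293610 = 2348880)
T = 195740/11871 (T = 2348880/((-1*(-142452))) = 2348880/142452 = 2348880*(1/142452) = 195740/11871 ≈ 16.489)
R = 54109 (R = -28527 + 82636 = 54109)
(R + 1/((81498 - 23111)/(-76869 - 112193))) + T = (54109 + 1/((81498 - 23111)/(-76869 - 112193))) + 195740/11871 = (54109 + 1/(58387/(-189062))) + 195740/11871 = (54109 + 1/(58387*(-1/189062))) + 195740/11871 = (54109 + 1/(-58387/189062)) + 195740/11871 = (54109 - 189062/58387) + 195740/11871 = 3159073121/58387 + 195740/11871 = 37512785690771/693112077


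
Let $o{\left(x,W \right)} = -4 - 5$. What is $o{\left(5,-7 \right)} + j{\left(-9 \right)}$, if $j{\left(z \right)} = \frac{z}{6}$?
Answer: $- \frac{21}{2} \approx -10.5$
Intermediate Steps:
$j{\left(z \right)} = \frac{z}{6}$ ($j{\left(z \right)} = z \frac{1}{6} = \frac{z}{6}$)
$o{\left(x,W \right)} = -9$ ($o{\left(x,W \right)} = -4 - 5 = -9$)
$o{\left(5,-7 \right)} + j{\left(-9 \right)} = -9 + \frac{1}{6} \left(-9\right) = -9 - \frac{3}{2} = - \frac{21}{2}$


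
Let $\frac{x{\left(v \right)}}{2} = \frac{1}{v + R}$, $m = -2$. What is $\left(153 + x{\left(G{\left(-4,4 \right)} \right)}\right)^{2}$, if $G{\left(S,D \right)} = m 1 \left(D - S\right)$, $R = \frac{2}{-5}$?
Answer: $\frac{39287824}{1681} \approx 23372.0$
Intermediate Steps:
$R = - \frac{2}{5}$ ($R = 2 \left(- \frac{1}{5}\right) = - \frac{2}{5} \approx -0.4$)
$G{\left(S,D \right)} = - 2 D + 2 S$ ($G{\left(S,D \right)} = \left(-2\right) 1 \left(D - S\right) = - 2 \left(D - S\right) = - 2 D + 2 S$)
$x{\left(v \right)} = \frac{2}{- \frac{2}{5} + v}$ ($x{\left(v \right)} = \frac{2}{v - \frac{2}{5}} = \frac{2}{- \frac{2}{5} + v}$)
$\left(153 + x{\left(G{\left(-4,4 \right)} \right)}\right)^{2} = \left(153 + \frac{10}{-2 + 5 \left(\left(-2\right) 4 + 2 \left(-4\right)\right)}\right)^{2} = \left(153 + \frac{10}{-2 + 5 \left(-8 - 8\right)}\right)^{2} = \left(153 + \frac{10}{-2 + 5 \left(-16\right)}\right)^{2} = \left(153 + \frac{10}{-2 - 80}\right)^{2} = \left(153 + \frac{10}{-82}\right)^{2} = \left(153 + 10 \left(- \frac{1}{82}\right)\right)^{2} = \left(153 - \frac{5}{41}\right)^{2} = \left(\frac{6268}{41}\right)^{2} = \frac{39287824}{1681}$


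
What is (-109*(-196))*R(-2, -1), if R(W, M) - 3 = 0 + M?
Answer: 42728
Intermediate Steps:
R(W, M) = 3 + M (R(W, M) = 3 + (0 + M) = 3 + M)
(-109*(-196))*R(-2, -1) = (-109*(-196))*(3 - 1) = 21364*2 = 42728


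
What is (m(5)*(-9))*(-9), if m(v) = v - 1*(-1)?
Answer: 486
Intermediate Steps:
m(v) = 1 + v (m(v) = v + 1 = 1 + v)
(m(5)*(-9))*(-9) = ((1 + 5)*(-9))*(-9) = (6*(-9))*(-9) = -54*(-9) = 486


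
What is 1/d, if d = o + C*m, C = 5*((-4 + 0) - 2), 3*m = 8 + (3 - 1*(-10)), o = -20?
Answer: -1/230 ≈ -0.0043478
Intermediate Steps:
m = 7 (m = (8 + (3 - 1*(-10)))/3 = (8 + (3 + 10))/3 = (8 + 13)/3 = (⅓)*21 = 7)
C = -30 (C = 5*(-4 - 2) = 5*(-6) = -30)
d = -230 (d = -20 - 30*7 = -20 - 210 = -230)
1/d = 1/(-230) = -1/230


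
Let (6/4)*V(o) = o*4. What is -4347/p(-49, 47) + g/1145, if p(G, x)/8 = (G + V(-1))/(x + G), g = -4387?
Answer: -3530377/141980 ≈ -24.865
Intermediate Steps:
V(o) = 8*o/3 (V(o) = 2*(o*4)/3 = 2*(4*o)/3 = 8*o/3)
p(G, x) = 8*(-8/3 + G)/(G + x) (p(G, x) = 8*((G + (8/3)*(-1))/(x + G)) = 8*((G - 8/3)/(G + x)) = 8*((-8/3 + G)/(G + x)) = 8*(-8/3 + G)/(G + x))
-4347/p(-49, 47) + g/1145 = -4347*(-49 + 47)/(-64/3 + 8*(-49)) - 4387/1145 = -4347*(-2/(-64/3 - 392)) - 4387*1/1145 = -4347/((-½*(-1240/3))) - 4387/1145 = -4347/620/3 - 4387/1145 = -4347*3/620 - 4387/1145 = -13041/620 - 4387/1145 = -3530377/141980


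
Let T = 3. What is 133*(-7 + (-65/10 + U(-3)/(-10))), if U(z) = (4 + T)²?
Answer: -12236/5 ≈ -2447.2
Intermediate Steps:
U(z) = 49 (U(z) = (4 + 3)² = 7² = 49)
133*(-7 + (-65/10 + U(-3)/(-10))) = 133*(-7 + (-65/10 + 49/(-10))) = 133*(-7 + (-65*⅒ + 49*(-⅒))) = 133*(-7 + (-13/2 - 49/10)) = 133*(-7 - 57/5) = 133*(-92/5) = -12236/5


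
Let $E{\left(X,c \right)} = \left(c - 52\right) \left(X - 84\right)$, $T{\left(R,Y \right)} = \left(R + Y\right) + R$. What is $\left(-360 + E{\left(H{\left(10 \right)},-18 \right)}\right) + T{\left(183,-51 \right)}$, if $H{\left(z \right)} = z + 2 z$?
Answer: $3735$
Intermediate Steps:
$T{\left(R,Y \right)} = Y + 2 R$
$H{\left(z \right)} = 3 z$
$E{\left(X,c \right)} = \left(-84 + X\right) \left(-52 + c\right)$ ($E{\left(X,c \right)} = \left(-52 + c\right) \left(-84 + X\right) = \left(-84 + X\right) \left(-52 + c\right)$)
$\left(-360 + E{\left(H{\left(10 \right)},-18 \right)}\right) + T{\left(183,-51 \right)} = \left(-360 + \left(4368 - -1512 - 52 \cdot 3 \cdot 10 + 3 \cdot 10 \left(-18\right)\right)\right) + \left(-51 + 2 \cdot 183\right) = \left(-360 + \left(4368 + 1512 - 1560 + 30 \left(-18\right)\right)\right) + \left(-51 + 366\right) = \left(-360 + \left(4368 + 1512 - 1560 - 540\right)\right) + 315 = \left(-360 + 3780\right) + 315 = 3420 + 315 = 3735$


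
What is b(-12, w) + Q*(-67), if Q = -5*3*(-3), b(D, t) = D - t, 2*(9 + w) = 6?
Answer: -3021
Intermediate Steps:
w = -6 (w = -9 + (1/2)*6 = -9 + 3 = -6)
Q = 45 (Q = -15*(-3) = 45)
b(-12, w) + Q*(-67) = (-12 - 1*(-6)) + 45*(-67) = (-12 + 6) - 3015 = -6 - 3015 = -3021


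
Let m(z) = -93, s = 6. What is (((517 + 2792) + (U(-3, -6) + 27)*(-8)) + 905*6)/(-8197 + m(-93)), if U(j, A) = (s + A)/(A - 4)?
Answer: -8523/8290 ≈ -1.0281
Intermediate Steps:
U(j, A) = (6 + A)/(-4 + A) (U(j, A) = (6 + A)/(A - 4) = (6 + A)/(-4 + A))
(((517 + 2792) + (U(-3, -6) + 27)*(-8)) + 905*6)/(-8197 + m(-93)) = (((517 + 2792) + ((6 - 6)/(-4 - 6) + 27)*(-8)) + 905*6)/(-8197 - 93) = ((3309 + (0/(-10) + 27)*(-8)) + 5430)/(-8290) = ((3309 + (-1/10*0 + 27)*(-8)) + 5430)*(-1/8290) = ((3309 + (0 + 27)*(-8)) + 5430)*(-1/8290) = ((3309 + 27*(-8)) + 5430)*(-1/8290) = ((3309 - 216) + 5430)*(-1/8290) = (3093 + 5430)*(-1/8290) = 8523*(-1/8290) = -8523/8290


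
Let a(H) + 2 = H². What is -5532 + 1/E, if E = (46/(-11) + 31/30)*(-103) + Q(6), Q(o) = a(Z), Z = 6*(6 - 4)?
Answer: -851247234/153877 ≈ -5532.0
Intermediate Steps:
Z = 12 (Z = 6*2 = 12)
a(H) = -2 + H²
Q(o) = 142 (Q(o) = -2 + 12² = -2 + 144 = 142)
E = 153877/330 (E = (46/(-11) + 31/30)*(-103) + 142 = (46*(-1/11) + 31*(1/30))*(-103) + 142 = (-46/11 + 31/30)*(-103) + 142 = -1039/330*(-103) + 142 = 107017/330 + 142 = 153877/330 ≈ 466.29)
-5532 + 1/E = -5532 + 1/(153877/330) = -5532 + 330/153877 = -851247234/153877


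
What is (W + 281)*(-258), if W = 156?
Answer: -112746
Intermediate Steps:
(W + 281)*(-258) = (156 + 281)*(-258) = 437*(-258) = -112746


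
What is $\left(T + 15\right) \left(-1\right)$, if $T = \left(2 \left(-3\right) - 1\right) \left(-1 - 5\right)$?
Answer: $-57$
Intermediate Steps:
$T = 42$ ($T = \left(-6 - 1\right) \left(-6\right) = \left(-7\right) \left(-6\right) = 42$)
$\left(T + 15\right) \left(-1\right) = \left(42 + 15\right) \left(-1\right) = 57 \left(-1\right) = -57$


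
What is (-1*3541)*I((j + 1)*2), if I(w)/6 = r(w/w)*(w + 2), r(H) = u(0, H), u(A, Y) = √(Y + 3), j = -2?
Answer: 0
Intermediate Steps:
u(A, Y) = √(3 + Y)
r(H) = √(3 + H)
I(w) = 24 + 12*w (I(w) = 6*(√(3 + w/w)*(w + 2)) = 6*(√(3 + 1)*(2 + w)) = 6*(√4*(2 + w)) = 6*(2*(2 + w)) = 6*(4 + 2*w) = 24 + 12*w)
(-1*3541)*I((j + 1)*2) = (-1*3541)*(24 + 12*((-2 + 1)*2)) = -3541*(24 + 12*(-1*2)) = -3541*(24 + 12*(-2)) = -3541*(24 - 24) = -3541*0 = 0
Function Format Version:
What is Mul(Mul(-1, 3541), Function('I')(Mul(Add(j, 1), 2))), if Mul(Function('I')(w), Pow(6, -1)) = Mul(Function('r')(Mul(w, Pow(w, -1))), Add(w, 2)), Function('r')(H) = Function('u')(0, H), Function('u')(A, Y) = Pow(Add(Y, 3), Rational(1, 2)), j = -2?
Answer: 0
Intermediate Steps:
Function('u')(A, Y) = Pow(Add(3, Y), Rational(1, 2))
Function('r')(H) = Pow(Add(3, H), Rational(1, 2))
Function('I')(w) = Add(24, Mul(12, w)) (Function('I')(w) = Mul(6, Mul(Pow(Add(3, Mul(w, Pow(w, -1))), Rational(1, 2)), Add(w, 2))) = Mul(6, Mul(Pow(Add(3, 1), Rational(1, 2)), Add(2, w))) = Mul(6, Mul(Pow(4, Rational(1, 2)), Add(2, w))) = Mul(6, Mul(2, Add(2, w))) = Mul(6, Add(4, Mul(2, w))) = Add(24, Mul(12, w)))
Mul(Mul(-1, 3541), Function('I')(Mul(Add(j, 1), 2))) = Mul(Mul(-1, 3541), Add(24, Mul(12, Mul(Add(-2, 1), 2)))) = Mul(-3541, Add(24, Mul(12, Mul(-1, 2)))) = Mul(-3541, Add(24, Mul(12, -2))) = Mul(-3541, Add(24, -24)) = Mul(-3541, 0) = 0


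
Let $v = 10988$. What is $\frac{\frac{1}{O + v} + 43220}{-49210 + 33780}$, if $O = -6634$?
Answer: $- \frac{188179881}{67182220} \approx -2.801$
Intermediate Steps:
$\frac{\frac{1}{O + v} + 43220}{-49210 + 33780} = \frac{\frac{1}{-6634 + 10988} + 43220}{-49210 + 33780} = \frac{\frac{1}{4354} + 43220}{-15430} = \left(\frac{1}{4354} + 43220\right) \left(- \frac{1}{15430}\right) = \frac{188179881}{4354} \left(- \frac{1}{15430}\right) = - \frac{188179881}{67182220}$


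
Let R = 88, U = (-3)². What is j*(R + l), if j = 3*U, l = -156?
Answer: -1836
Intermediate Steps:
U = 9
j = 27 (j = 3*9 = 27)
j*(R + l) = 27*(88 - 156) = 27*(-68) = -1836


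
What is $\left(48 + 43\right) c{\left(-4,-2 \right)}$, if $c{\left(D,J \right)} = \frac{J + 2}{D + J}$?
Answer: $0$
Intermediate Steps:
$c{\left(D,J \right)} = \frac{2 + J}{D + J}$
$\left(48 + 43\right) c{\left(-4,-2 \right)} = \left(48 + 43\right) \frac{2 - 2}{-4 - 2} = 91 \frac{1}{-6} \cdot 0 = 91 \left(\left(- \frac{1}{6}\right) 0\right) = 91 \cdot 0 = 0$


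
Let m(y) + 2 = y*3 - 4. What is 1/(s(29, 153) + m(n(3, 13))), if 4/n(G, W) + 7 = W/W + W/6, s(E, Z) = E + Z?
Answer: 23/3976 ≈ 0.0057847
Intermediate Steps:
n(G, W) = 4/(-6 + W/6) (n(G, W) = 4/(-7 + (W/W + W/6)) = 4/(-7 + (1 + W*(⅙))) = 4/(-7 + (1 + W/6)) = 4/(-6 + W/6))
m(y) = -6 + 3*y (m(y) = -2 + (y*3 - 4) = -2 + (3*y - 4) = -2 + (-4 + 3*y) = -6 + 3*y)
1/(s(29, 153) + m(n(3, 13))) = 1/((29 + 153) + (-6 + 3*(24/(-36 + 13)))) = 1/(182 + (-6 + 3*(24/(-23)))) = 1/(182 + (-6 + 3*(24*(-1/23)))) = 1/(182 + (-6 + 3*(-24/23))) = 1/(182 + (-6 - 72/23)) = 1/(182 - 210/23) = 1/(3976/23) = 23/3976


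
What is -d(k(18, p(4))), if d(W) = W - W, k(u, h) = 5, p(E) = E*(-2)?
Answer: 0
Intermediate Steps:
p(E) = -2*E
d(W) = 0
-d(k(18, p(4))) = -1*0 = 0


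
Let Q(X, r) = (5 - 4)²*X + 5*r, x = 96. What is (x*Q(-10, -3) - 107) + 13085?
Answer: 10578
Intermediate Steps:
Q(X, r) = X + 5*r (Q(X, r) = 1²*X + 5*r = 1*X + 5*r = X + 5*r)
(x*Q(-10, -3) - 107) + 13085 = (96*(-10 + 5*(-3)) - 107) + 13085 = (96*(-10 - 15) - 107) + 13085 = (96*(-25) - 107) + 13085 = (-2400 - 107) + 13085 = -2507 + 13085 = 10578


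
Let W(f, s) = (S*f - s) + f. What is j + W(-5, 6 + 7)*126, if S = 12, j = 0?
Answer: -9828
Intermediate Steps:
W(f, s) = -s + 13*f (W(f, s) = (12*f - s) + f = (-s + 12*f) + f = -s + 13*f)
j + W(-5, 6 + 7)*126 = 0 + (-(6 + 7) + 13*(-5))*126 = 0 + (-1*13 - 65)*126 = 0 + (-13 - 65)*126 = 0 - 78*126 = 0 - 9828 = -9828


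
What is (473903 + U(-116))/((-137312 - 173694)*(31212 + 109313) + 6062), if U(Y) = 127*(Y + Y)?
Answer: -444439/43704112088 ≈ -1.0169e-5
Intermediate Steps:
U(Y) = 254*Y (U(Y) = 127*(2*Y) = 254*Y)
(473903 + U(-116))/((-137312 - 173694)*(31212 + 109313) + 6062) = (473903 + 254*(-116))/((-137312 - 173694)*(31212 + 109313) + 6062) = (473903 - 29464)/(-311006*140525 + 6062) = 444439/(-43704118150 + 6062) = 444439/(-43704112088) = 444439*(-1/43704112088) = -444439/43704112088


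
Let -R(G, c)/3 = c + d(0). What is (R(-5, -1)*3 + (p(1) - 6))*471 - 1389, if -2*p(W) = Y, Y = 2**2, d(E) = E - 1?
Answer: 3321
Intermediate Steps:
d(E) = -1 + E
R(G, c) = 3 - 3*c (R(G, c) = -3*(c + (-1 + 0)) = -3*(c - 1) = -3*(-1 + c) = 3 - 3*c)
Y = 4
p(W) = -2 (p(W) = -1/2*4 = -2)
(R(-5, -1)*3 + (p(1) - 6))*471 - 1389 = ((3 - 3*(-1))*3 + (-2 - 6))*471 - 1389 = ((3 + 3)*3 - 8)*471 - 1389 = (6*3 - 8)*471 - 1389 = (18 - 8)*471 - 1389 = 10*471 - 1389 = 4710 - 1389 = 3321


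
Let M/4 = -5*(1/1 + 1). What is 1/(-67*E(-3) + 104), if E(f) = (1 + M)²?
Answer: -1/101803 ≈ -9.8229e-6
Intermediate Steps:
M = -40 (M = 4*(-5*(1/1 + 1)) = 4*(-5*(1 + 1)) = 4*(-5*2) = 4*(-10) = -40)
E(f) = 1521 (E(f) = (1 - 40)² = (-39)² = 1521)
1/(-67*E(-3) + 104) = 1/(-67*1521 + 104) = 1/(-101907 + 104) = 1/(-101803) = -1/101803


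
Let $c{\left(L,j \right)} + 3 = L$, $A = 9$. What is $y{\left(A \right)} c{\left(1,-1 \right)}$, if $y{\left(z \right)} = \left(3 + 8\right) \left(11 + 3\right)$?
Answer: $-308$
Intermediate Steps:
$c{\left(L,j \right)} = -3 + L$
$y{\left(z \right)} = 154$ ($y{\left(z \right)} = 11 \cdot 14 = 154$)
$y{\left(A \right)} c{\left(1,-1 \right)} = 154 \left(-3 + 1\right) = 154 \left(-2\right) = -308$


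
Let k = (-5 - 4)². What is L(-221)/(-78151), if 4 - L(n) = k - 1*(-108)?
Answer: 185/78151 ≈ 0.0023672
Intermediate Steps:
k = 81 (k = (-9)² = 81)
L(n) = -185 (L(n) = 4 - (81 - 1*(-108)) = 4 - (81 + 108) = 4 - 1*189 = 4 - 189 = -185)
L(-221)/(-78151) = -185/(-78151) = -185*(-1/78151) = 185/78151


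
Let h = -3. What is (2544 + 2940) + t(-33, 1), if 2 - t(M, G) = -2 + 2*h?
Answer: 5494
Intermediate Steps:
t(M, G) = 10 (t(M, G) = 2 - (-2 + 2*(-3)) = 2 - (-2 - 6) = 2 - 1*(-8) = 2 + 8 = 10)
(2544 + 2940) + t(-33, 1) = (2544 + 2940) + 10 = 5484 + 10 = 5494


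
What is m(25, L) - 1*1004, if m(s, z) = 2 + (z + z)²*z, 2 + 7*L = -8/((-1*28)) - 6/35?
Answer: -14736687234/14706125 ≈ -1002.1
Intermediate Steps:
L = -66/245 (L = -2/7 + (-8/((-1*28)) - 6/35)/7 = -2/7 + (-8/(-28) - 6*1/35)/7 = -2/7 + (-8*(-1/28) - 6/35)/7 = -2/7 + (2/7 - 6/35)/7 = -2/7 + (⅐)*(4/35) = -2/7 + 4/245 = -66/245 ≈ -0.26939)
m(s, z) = 2 + 4*z³ (m(s, z) = 2 + (2*z)²*z = 2 + (4*z²)*z = 2 + 4*z³)
m(25, L) - 1*1004 = (2 + 4*(-66/245)³) - 1*1004 = (2 + 4*(-287496/14706125)) - 1004 = (2 - 1149984/14706125) - 1004 = 28262266/14706125 - 1004 = -14736687234/14706125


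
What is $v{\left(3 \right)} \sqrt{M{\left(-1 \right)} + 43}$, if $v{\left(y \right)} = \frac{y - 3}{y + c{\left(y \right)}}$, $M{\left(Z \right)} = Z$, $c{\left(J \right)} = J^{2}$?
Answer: $0$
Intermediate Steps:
$v{\left(y \right)} = \frac{-3 + y}{y + y^{2}}$ ($v{\left(y \right)} = \frac{y - 3}{y + y^{2}} = \frac{-3 + y}{y + y^{2}}$)
$v{\left(3 \right)} \sqrt{M{\left(-1 \right)} + 43} = \frac{-3 + 3}{3 \left(1 + 3\right)} \sqrt{-1 + 43} = \frac{1}{3} \cdot \frac{1}{4} \cdot 0 \sqrt{42} = 0 \sqrt{42} = 0$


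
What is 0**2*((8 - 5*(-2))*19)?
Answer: 0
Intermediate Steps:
0**2*((8 - 5*(-2))*19) = 0*((8 + 10)*19) = 0*(18*19) = 0*342 = 0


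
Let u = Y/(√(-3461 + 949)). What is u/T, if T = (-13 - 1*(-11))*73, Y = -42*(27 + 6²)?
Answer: -1323*I*√157/45844 ≈ -0.3616*I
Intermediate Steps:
Y = -2646 (Y = -42*(27 + 36) = -42*63 = -2646)
T = -146 (T = (-13 + 11)*73 = -2*73 = -146)
u = 1323*I*√157/314 (u = -2646/√(-3461 + 949) = -2646*(-I*√157/628) = -(-1323)*I*√157/314 = 1323*I*√157/314 ≈ 52.793*I)
u/T = (1323*I*√157/314)/(-146) = (1323*I*√157/314)*(-1/146) = -1323*I*√157/45844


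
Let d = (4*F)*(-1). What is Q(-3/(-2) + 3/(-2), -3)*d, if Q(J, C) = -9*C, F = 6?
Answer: -648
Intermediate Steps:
d = -24 (d = (4*6)*(-1) = 24*(-1) = -24)
Q(-3/(-2) + 3/(-2), -3)*d = -9*(-3)*(-24) = 27*(-24) = -648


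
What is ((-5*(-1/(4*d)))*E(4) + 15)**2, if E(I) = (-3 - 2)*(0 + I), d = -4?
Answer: 7225/16 ≈ 451.56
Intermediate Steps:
E(I) = -5*I
((-5*(-1/(4*d)))*E(4) + 15)**2 = ((-5/((-4*(-4))))*(-5*4) + 15)**2 = (-5/16*(-20) + 15)**2 = (25/4 + 15)**2 = (85/4)**2 = 7225/16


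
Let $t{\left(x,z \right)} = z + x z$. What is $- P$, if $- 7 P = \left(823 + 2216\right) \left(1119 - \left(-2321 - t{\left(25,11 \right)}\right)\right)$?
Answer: $\frac{11323314}{7} \approx 1.6176 \cdot 10^{6}$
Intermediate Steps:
$P = - \frac{11323314}{7}$ ($P = - \frac{\left(823 + 2216\right) \left(1119 + \left(2238 - \left(-83 - 11 \left(1 + 25\right)\right)\right)\right)}{7} = - \frac{3039 \left(1119 + \left(2238 + \left(\left(652 + 11 \cdot 26\right) - 569\right)\right)\right)}{7} = - \frac{3039 \left(1119 + \left(2238 + \left(\left(652 + 286\right) - 569\right)\right)\right)}{7} = - \frac{3039 \left(1119 + \left(2238 + \left(938 - 569\right)\right)\right)}{7} = - \frac{3039 \left(1119 + \left(2238 + 369\right)\right)}{7} = - \frac{3039 \left(1119 + 2607\right)}{7} = - \frac{3039 \cdot 3726}{7} = \left(- \frac{1}{7}\right) 11323314 = - \frac{11323314}{7} \approx -1.6176 \cdot 10^{6}$)
$- P = \left(-1\right) \left(- \frac{11323314}{7}\right) = \frac{11323314}{7}$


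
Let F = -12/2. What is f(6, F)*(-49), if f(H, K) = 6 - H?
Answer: 0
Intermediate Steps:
F = -6 (F = -12*½ = -6)
f(6, F)*(-49) = (6 - 1*6)*(-49) = (6 - 6)*(-49) = 0*(-49) = 0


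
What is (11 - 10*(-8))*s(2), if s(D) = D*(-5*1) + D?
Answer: -728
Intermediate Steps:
s(D) = -4*D (s(D) = D*(-5) + D = -5*D + D = -4*D)
(11 - 10*(-8))*s(2) = (11 - 10*(-8))*(-4*2) = (11 + 80)*(-8) = 91*(-8) = -728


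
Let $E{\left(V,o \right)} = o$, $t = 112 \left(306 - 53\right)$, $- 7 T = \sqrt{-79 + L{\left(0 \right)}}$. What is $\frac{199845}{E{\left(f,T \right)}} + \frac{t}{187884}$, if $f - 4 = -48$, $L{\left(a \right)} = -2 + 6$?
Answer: $\frac{7084}{46971} + 93261 i \sqrt{3} \approx 0.15082 + 1.6153 \cdot 10^{5} i$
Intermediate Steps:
$L{\left(a \right)} = 4$
$f = -44$ ($f = 4 - 48 = -44$)
$T = - \frac{5 i \sqrt{3}}{7}$ ($T = - \frac{\sqrt{-79 + 4}}{7} = - \frac{\sqrt{-75}}{7} = - \frac{5 i \sqrt{3}}{7} \approx - 1.2372 i$)
$t = 28336$ ($t = 112 \cdot 253 = 28336$)
$\frac{199845}{E{\left(f,T \right)}} + \frac{t}{187884} = \frac{199845}{\left(- \frac{5}{7}\right) i \sqrt{3}} + \frac{28336}{187884} = 199845 \frac{7 i \sqrt{3}}{15} + 28336 \cdot \frac{1}{187884} = 93261 i \sqrt{3} + \frac{7084}{46971} = \frac{7084}{46971} + 93261 i \sqrt{3}$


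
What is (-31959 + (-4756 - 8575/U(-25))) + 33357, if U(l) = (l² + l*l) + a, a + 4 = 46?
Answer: -4347111/1292 ≈ -3364.6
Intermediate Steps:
a = 42 (a = -4 + 46 = 42)
U(l) = 42 + 2*l² (U(l) = (l² + l*l) + 42 = (l² + l²) + 42 = 2*l² + 42 = 42 + 2*l²)
(-31959 + (-4756 - 8575/U(-25))) + 33357 = (-31959 + (-4756 - 8575/(42 + 2*(-25)²))) + 33357 = (-31959 + (-4756 - 8575/(42 + 2*625))) + 33357 = (-31959 + (-4756 - 8575/(42 + 1250))) + 33357 = (-31959 + (-4756 - 8575/1292)) + 33357 = (-31959 - 6153327/1292) + 33357 = -47444355/1292 + 33357 = -4347111/1292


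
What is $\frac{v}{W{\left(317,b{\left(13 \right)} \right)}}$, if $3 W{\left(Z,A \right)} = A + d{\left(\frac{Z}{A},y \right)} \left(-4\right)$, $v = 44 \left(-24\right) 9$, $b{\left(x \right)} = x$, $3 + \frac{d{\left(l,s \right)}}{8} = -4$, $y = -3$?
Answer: $- \frac{9504}{79} \approx -120.3$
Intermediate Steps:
$d{\left(l,s \right)} = -56$ ($d{\left(l,s \right)} = -24 + 8 \left(-4\right) = -24 - 32 = -56$)
$v = -9504$ ($v = \left(-1056\right) 9 = -9504$)
$W{\left(Z,A \right)} = \frac{224}{3} + \frac{A}{3}$ ($W{\left(Z,A \right)} = \frac{A - -224}{3} = \frac{A + 224}{3} = \frac{224 + A}{3} = \frac{224}{3} + \frac{A}{3}$)
$\frac{v}{W{\left(317,b{\left(13 \right)} \right)}} = - \frac{9504}{\frac{224}{3} + \frac{1}{3} \cdot 13} = - \frac{9504}{\frac{224}{3} + \frac{13}{3}} = - \frac{9504}{79}$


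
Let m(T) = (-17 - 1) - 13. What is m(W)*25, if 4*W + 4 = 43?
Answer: -775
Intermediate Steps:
W = 39/4 (W = -1 + (1/4)*43 = -1 + 43/4 = 39/4 ≈ 9.7500)
m(T) = -31 (m(T) = -18 - 13 = -31)
m(W)*25 = -31*25 = -775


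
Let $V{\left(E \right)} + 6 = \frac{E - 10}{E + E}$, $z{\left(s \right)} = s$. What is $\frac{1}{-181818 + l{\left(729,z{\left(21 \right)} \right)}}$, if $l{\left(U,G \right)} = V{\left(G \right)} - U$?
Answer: $- \frac{42}{7667215} \approx -5.4779 \cdot 10^{-6}$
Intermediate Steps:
$V{\left(E \right)} = -6 + \frac{-10 + E}{2 E}$ ($V{\left(E \right)} = -6 + \frac{E - 10}{E + E} = -6 + \frac{-10 + E}{2 E}$)
$l{\left(U,G \right)} = - \frac{11}{2} - U - \frac{5}{G}$ ($l{\left(U,G \right)} = \left(- \frac{11}{2} - \frac{5}{G}\right) - U = - \frac{11}{2} - U - \frac{5}{G}$)
$\frac{1}{-181818 + l{\left(729,z{\left(21 \right)} \right)}} = \frac{1}{-181818 - \left(\frac{1469}{2} + \frac{5}{21}\right)} = \frac{1}{-181818 - \frac{30859}{42}} = \frac{1}{- \frac{7667215}{42}} = - \frac{42}{7667215}$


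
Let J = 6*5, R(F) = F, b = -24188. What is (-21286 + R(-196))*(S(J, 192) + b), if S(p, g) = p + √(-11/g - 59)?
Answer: 518962156 - 10741*I*√34017/12 ≈ 5.1896e+8 - 1.6509e+5*I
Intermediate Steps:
J = 30
S(p, g) = p + √(-59 - 11/g)
(-21286 + R(-196))*(S(J, 192) + b) = (-21286 - 196)*((30 + √(-59 - 11/192)) - 24188) = -21482*((30 + √(-59 - 11*1/192)) - 24188) = -21482*((30 + √(-59 - 11/192)) - 24188) = -21482*((30 + √(-11339/192)) - 24188) = -21482*((30 + I*√34017/24) - 24188) = -21482*(-24158 + I*√34017/24) = 518962156 - 10741*I*√34017/12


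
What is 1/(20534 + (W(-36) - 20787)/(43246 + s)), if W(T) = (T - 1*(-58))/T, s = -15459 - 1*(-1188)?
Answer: 521550/10709133523 ≈ 4.8701e-5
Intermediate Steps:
s = -14271 (s = -15459 + 1188 = -14271)
W(T) = (58 + T)/T (W(T) = (T + 58)/T = (58 + T)/T)
1/(20534 + (W(-36) - 20787)/(43246 + s)) = 1/(20534 + ((58 - 36)/(-36) - 20787)/(43246 - 14271)) = 1/(20534 + (-1/36*22 - 20787)/28975) = 1/(20534 + (-11/18 - 20787)*(1/28975)) = 1/(20534 - 374177/18*1/28975) = 1/(20534 - 374177/521550) = 1/(10709133523/521550) = 521550/10709133523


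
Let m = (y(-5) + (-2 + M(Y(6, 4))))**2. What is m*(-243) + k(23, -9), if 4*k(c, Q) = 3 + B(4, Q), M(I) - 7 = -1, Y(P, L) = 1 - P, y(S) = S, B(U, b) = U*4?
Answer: -953/4 ≈ -238.25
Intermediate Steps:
B(U, b) = 4*U
M(I) = 6 (M(I) = 7 - 1 = 6)
k(c, Q) = 19/4 (k(c, Q) = (3 + 4*4)/4 = (3 + 16)/4 = (1/4)*19 = 19/4)
m = 1 (m = (-5 + (-2 + 6))**2 = (-5 + 4)**2 = (-1)**2 = 1)
m*(-243) + k(23, -9) = 1*(-243) + 19/4 = -243 + 19/4 = -953/4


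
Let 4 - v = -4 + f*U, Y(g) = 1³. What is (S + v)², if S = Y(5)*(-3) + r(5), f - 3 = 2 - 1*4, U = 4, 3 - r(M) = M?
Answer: 1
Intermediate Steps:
r(M) = 3 - M
Y(g) = 1
f = 1 (f = 3 + (2 - 1*4) = 3 + (2 - 4) = 3 - 2 = 1)
S = -5 (S = 1*(-3) + (3 - 1*5) = -3 + (3 - 5) = -3 - 2 = -5)
v = 4 (v = 4 - (-4 + 1*4) = 4 - (-4 + 4) = 4 - 1*0 = 4 + 0 = 4)
(S + v)² = (-5 + 4)² = (-1)² = 1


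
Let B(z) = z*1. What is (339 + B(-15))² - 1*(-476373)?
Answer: 581349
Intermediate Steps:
B(z) = z
(339 + B(-15))² - 1*(-476373) = (339 - 15)² - 1*(-476373) = 324² + 476373 = 104976 + 476373 = 581349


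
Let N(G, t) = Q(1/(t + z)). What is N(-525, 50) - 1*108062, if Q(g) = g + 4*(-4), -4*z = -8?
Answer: -5620055/52 ≈ -1.0808e+5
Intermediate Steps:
z = 2 (z = -1/4*(-8) = 2)
Q(g) = -16 + g (Q(g) = g - 16 = -16 + g)
N(G, t) = -16 + 1/(2 + t) (N(G, t) = -16 + 1/(t + 2) = -16 + 1/(2 + t))
N(-525, 50) - 1*108062 = (-31 - 16*50)/(2 + 50) - 1*108062 = (-31 - 800)/52 - 108062 = (1/52)*(-831) - 108062 = -831/52 - 108062 = -5620055/52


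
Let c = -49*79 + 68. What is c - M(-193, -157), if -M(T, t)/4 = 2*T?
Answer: -5347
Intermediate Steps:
M(T, t) = -8*T
c = -3803 (c = -3871 + 68 = -3803)
c - M(-193, -157) = -3803 - (-8)*(-193) = -3803 - 1*1544 = -3803 - 1544 = -5347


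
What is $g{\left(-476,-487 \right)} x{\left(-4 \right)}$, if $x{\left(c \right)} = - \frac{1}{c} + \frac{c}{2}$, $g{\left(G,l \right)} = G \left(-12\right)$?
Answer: $-9996$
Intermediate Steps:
$g{\left(G,l \right)} = - 12 G$
$x{\left(c \right)} = \frac{c}{2} - \frac{1}{c}$ ($x{\left(c \right)} = - \frac{1}{c} + c \frac{1}{2} = - \frac{1}{c} + \frac{c}{2} = \frac{c}{2} - \frac{1}{c}$)
$g{\left(-476,-487 \right)} x{\left(-4 \right)} = \left(-12\right) \left(-476\right) \left(\frac{1}{2} \left(-4\right) - \frac{1}{-4}\right) = 5712 \left(-2 - - \frac{1}{4}\right) = 5712 \left(-2 + \frac{1}{4}\right) = 5712 \left(- \frac{7}{4}\right) = -9996$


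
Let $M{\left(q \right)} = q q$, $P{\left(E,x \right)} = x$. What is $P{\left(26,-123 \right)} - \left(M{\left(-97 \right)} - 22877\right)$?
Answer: $13345$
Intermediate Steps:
$M{\left(q \right)} = q^{2}$
$P{\left(26,-123 \right)} - \left(M{\left(-97 \right)} - 22877\right) = -123 - \left(\left(-97\right)^{2} - 22877\right) = -123 - \left(9409 - 22877\right) = -123 - -13468 = -123 + 13468 = 13345$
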